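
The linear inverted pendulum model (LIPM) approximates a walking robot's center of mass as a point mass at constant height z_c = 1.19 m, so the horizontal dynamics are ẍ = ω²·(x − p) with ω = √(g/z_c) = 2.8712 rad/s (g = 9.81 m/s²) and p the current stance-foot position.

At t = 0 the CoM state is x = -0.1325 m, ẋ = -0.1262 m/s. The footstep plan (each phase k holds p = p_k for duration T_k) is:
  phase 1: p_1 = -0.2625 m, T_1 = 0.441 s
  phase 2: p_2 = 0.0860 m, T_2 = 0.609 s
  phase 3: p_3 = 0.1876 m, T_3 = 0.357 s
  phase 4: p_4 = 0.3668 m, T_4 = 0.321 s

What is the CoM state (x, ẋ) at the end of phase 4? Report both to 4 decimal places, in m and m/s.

x = -1.1317, ẋ = -4.0348

phase 1: p=-0.2625, T=0.441, ωT=1.266199, cosh=1.914623, sinh=1.632722; start (x,ẋ)=(-0.132500, -0.126200) → end (x,ẋ)=(-0.085363, 0.367798)
phase 2: p=0.0860, T=0.609, ωT=1.748561, cosh=2.960175, sinh=2.786151; start (x,ẋ)=(-0.085363, 0.367798) → end (x,ẋ)=(-0.064362, -0.282091)
phase 3: p=0.1876, T=0.357, ωT=1.025018, cosh=1.572968, sinh=1.214178; start (x,ẋ)=(-0.064362, -0.282091) → end (x,ẋ)=(-0.328020, -1.322099)
phase 4: p=0.3668, T=0.321, ωT=0.921655, cosh=1.455654, sinh=1.057794; start (x,ẋ)=(-0.328020, -1.322099) → end (x,ẋ)=(-1.131699, -4.034782)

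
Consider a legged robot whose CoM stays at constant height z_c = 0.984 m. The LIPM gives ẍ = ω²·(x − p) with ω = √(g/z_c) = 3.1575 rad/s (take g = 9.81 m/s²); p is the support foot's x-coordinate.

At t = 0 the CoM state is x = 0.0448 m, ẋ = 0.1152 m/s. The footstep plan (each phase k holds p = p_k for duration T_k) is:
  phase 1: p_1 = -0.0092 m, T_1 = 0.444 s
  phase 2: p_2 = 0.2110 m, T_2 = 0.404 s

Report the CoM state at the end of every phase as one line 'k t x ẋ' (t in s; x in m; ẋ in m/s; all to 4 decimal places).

1 0.4440 0.1768 0.5736
2 0.8480 0.4448 0.9287

phase 1: p=-0.0092, T=0.444, ωT=1.401930, cosh=2.154578, sinh=1.908456; start (x,ẋ)=(0.044800, 0.115200) → end (x,ẋ)=(0.176776, 0.573609)
phase 2: p=0.2110, T=0.404, ωT=1.275630, cosh=1.930106, sinh=1.650851; start (x,ẋ)=(0.176776, 0.573609) → end (x,ẋ)=(0.444847, 0.928733)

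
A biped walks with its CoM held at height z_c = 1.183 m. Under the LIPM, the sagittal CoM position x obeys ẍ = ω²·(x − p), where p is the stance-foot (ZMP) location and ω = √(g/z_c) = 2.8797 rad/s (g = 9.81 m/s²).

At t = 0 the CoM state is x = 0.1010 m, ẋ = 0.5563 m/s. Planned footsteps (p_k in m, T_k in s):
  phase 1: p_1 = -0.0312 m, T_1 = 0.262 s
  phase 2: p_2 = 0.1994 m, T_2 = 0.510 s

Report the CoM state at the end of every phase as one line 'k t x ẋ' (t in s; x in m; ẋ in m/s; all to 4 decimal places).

1 0.2620 0.3004 1.0376
2 0.7720 1.1714 2.9710

phase 1: p=-0.0312, T=0.262, ωT=0.754481, cosh=1.298381, sinh=0.828127; start (x,ẋ)=(0.101000, 0.556300) → end (x,ẋ)=(0.300423, 1.037555)
phase 2: p=0.1994, T=0.510, ωT=1.468647, cosh=2.286796, sinh=2.056559; start (x,ẋ)=(0.300423, 1.037555) → end (x,ẋ)=(1.171397, 2.970964)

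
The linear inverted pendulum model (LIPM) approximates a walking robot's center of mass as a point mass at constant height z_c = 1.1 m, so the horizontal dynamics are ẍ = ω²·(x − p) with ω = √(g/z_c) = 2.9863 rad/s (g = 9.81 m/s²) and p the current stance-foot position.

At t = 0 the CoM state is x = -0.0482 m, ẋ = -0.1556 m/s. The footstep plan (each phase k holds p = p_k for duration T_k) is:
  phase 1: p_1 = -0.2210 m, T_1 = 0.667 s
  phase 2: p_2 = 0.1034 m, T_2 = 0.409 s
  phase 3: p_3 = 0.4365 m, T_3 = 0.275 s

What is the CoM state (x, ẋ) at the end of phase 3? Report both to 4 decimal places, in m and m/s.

x = 2.1254, ẋ = 5.5948

phase 1: p=-0.2210, T=0.667, ωT=1.991862, cosh=3.732805, sinh=3.596364; start (x,ẋ)=(-0.048200, -0.155600) → end (x,ẋ)=(0.236642, 1.275017)
phase 2: p=0.1034, T=0.409, ωT=1.221397, cosh=1.843370, sinh=1.548552; start (x,ẋ)=(0.236642, 1.275017) → end (x,ẋ)=(1.010176, 2.966495)
phase 3: p=0.4365, T=0.275, ωT=0.821233, cosh=1.356595, sinh=0.916705; start (x,ẋ)=(1.010176, 2.966495) → end (x,ẋ)=(2.125372, 5.594802)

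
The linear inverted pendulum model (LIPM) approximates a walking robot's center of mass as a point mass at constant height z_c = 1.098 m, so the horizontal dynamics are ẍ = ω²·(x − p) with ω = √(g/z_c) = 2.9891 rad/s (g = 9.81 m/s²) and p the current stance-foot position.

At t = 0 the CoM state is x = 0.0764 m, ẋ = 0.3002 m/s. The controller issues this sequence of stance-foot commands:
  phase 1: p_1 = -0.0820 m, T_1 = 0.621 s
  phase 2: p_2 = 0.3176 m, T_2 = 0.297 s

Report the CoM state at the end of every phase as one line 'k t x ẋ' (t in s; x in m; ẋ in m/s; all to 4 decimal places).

1 0.6210 0.7507 2.4621
2 0.9180 1.7641 4.8041

phase 1: p=-0.0820, T=0.621, ωT=1.856231, cosh=3.277916, sinh=3.121656; start (x,ẋ)=(0.076400, 0.300200) → end (x,ẋ)=(0.750735, 2.462052)
phase 2: p=0.3176, T=0.297, ωT=0.887763, cosh=1.420632, sinh=1.009056; start (x,ẋ)=(0.750735, 2.462052) → end (x,ẋ)=(1.764061, 4.804076)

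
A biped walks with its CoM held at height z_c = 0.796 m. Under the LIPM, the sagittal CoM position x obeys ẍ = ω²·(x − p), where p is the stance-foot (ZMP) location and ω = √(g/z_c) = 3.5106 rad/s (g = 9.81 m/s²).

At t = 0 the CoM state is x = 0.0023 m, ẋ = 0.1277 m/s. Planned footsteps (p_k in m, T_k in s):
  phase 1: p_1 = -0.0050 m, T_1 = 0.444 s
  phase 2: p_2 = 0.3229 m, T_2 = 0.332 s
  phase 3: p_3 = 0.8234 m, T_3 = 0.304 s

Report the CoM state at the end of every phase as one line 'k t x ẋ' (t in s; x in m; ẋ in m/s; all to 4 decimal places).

phase 1: p=-0.0050, T=0.444, ωT=1.558706, cosh=2.481539, sinh=2.271131; start (x,ẋ)=(0.002300, 0.127700) → end (x,ẋ)=(0.095729, 0.375096)
phase 2: p=0.3229, T=0.332, ωT=1.165519, cosh=1.759674, sinh=1.447914; start (x,ẋ)=(0.095729, 0.375096) → end (x,ẋ)=(0.077857, -0.494675)
phase 3: p=0.8234, T=0.304, ωT=1.067222, cosh=1.625628, sinh=1.281665; start (x,ẋ)=(0.077857, -0.494675) → end (x,ẋ)=(-0.569173, -4.158662)

1 0.4440 0.0957 0.3751
2 0.7760 0.0779 -0.4947
3 1.0800 -0.5692 -4.1587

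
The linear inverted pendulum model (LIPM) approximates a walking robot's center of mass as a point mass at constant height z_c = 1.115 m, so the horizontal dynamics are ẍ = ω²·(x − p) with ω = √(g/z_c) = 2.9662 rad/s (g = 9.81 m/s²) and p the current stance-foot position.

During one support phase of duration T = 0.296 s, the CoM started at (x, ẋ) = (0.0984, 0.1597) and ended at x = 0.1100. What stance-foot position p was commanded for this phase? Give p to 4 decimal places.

p = 0.2006

ωT = 2.9662·0.296 = 0.877995; cosh(ωT) = 1.410843, sinh(ωT) = 0.995228
x(T) = p + (x₀−p)·cosh(ωT) + (ẋ₀/ω)·sinh(ωT) ⇒ p·(1 − cosh) = x(T) − x₀·cosh − (ẋ₀/ω)·sinh
numerator   = 0.1100 − (0.0984)·1.410843 − (0.1597/2.9662)·0.995228 = -0.082410
denominator = 1 − 1.410843 = -0.410843
p = -0.082410 / -0.410843 = 0.2006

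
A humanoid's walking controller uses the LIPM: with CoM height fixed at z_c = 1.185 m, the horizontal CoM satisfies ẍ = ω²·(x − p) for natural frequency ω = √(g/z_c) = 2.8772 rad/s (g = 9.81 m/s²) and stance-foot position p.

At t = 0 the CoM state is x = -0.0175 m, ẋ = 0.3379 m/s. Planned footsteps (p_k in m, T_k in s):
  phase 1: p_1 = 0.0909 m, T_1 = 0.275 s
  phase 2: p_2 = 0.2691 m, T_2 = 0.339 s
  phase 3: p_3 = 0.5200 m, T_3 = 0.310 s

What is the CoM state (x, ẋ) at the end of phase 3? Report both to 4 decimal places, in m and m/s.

phase 1: p=0.0909, T=0.275, ωT=0.791230, cosh=1.329698, sinh=0.876411; start (x,ẋ)=(-0.017500, 0.337900) → end (x,ẋ)=(0.049687, 0.175962)
phase 2: p=0.2691, T=0.339, ωT=0.975371, cosh=1.514601, sinh=1.137549; start (x,ẋ)=(0.049687, 0.175962) → end (x,ẋ)=(0.006346, -0.451616)
phase 3: p=0.5200, T=0.310, ωT=0.891932, cosh=1.424851, sinh=1.014988; start (x,ẋ)=(0.006346, -0.451616) → end (x,ẋ)=(-0.371196, -2.143521)

x = -0.3712, ẋ = -2.1435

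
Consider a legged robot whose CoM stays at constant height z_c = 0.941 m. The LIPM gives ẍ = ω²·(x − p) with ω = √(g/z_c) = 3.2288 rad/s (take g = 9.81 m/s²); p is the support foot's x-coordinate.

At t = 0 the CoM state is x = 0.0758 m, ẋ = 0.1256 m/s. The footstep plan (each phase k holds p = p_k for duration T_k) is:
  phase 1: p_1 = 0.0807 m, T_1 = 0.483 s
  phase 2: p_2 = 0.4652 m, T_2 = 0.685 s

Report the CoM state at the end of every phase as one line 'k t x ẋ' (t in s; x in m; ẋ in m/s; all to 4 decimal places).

1 0.4830 0.1570 0.2759
2 1.1680 -0.5735 -3.2146

phase 1: p=0.0807, T=0.483, ωT=1.559510, cosh=2.483365, sinh=2.273126; start (x,ẋ)=(0.075800, 0.125600) → end (x,ẋ)=(0.156956, 0.275947)
phase 2: p=0.4652, T=0.685, ωT=2.211728, cosh=4.620497, sinh=4.510985; start (x,ẋ)=(0.156956, 0.275947) → end (x,ẋ)=(-0.573512, -3.214583)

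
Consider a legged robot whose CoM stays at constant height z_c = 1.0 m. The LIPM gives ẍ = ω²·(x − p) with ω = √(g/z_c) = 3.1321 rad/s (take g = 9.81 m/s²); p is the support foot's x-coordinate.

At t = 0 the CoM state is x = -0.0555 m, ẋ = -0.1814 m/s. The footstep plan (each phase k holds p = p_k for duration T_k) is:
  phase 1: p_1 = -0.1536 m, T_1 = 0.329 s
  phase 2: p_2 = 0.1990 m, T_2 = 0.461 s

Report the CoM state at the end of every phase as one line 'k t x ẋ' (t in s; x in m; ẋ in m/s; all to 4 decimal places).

1 0.3290 -0.0695 0.0892
2 0.7900 -0.3445 -1.4828

phase 1: p=-0.1536, T=0.329, ωT=1.030461, cosh=1.579600, sinh=1.222757; start (x,ẋ)=(-0.055500, -0.181400) → end (x,ẋ)=(-0.069459, 0.089164)
phase 2: p=0.1990, T=0.461, ωT=1.443898, cosh=2.236593, sinh=2.000587; start (x,ẋ)=(-0.069459, 0.089164) → end (x,ẋ)=(-0.344481, -1.482751)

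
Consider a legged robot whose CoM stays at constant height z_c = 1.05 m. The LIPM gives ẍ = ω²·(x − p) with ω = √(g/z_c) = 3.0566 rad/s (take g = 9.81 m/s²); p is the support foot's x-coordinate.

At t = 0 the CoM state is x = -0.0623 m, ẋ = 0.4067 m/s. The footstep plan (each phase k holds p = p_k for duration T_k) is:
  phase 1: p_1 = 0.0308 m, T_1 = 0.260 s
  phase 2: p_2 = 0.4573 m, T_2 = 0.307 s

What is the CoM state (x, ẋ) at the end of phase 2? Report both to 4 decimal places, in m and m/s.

x = -0.0781, ẋ = -1.0043

phase 1: p=0.0308, T=0.260, ωT=0.794716, cosh=1.332761, sinh=0.881051; start (x,ẋ)=(-0.062300, 0.406700) → end (x,ẋ)=(0.023949, 0.291314)
phase 2: p=0.4573, T=0.307, ωT=0.938376, cosh=1.473545, sinh=1.082283; start (x,ẋ)=(0.023949, 0.291314) → end (x,ẋ)=(-0.078113, -1.004306)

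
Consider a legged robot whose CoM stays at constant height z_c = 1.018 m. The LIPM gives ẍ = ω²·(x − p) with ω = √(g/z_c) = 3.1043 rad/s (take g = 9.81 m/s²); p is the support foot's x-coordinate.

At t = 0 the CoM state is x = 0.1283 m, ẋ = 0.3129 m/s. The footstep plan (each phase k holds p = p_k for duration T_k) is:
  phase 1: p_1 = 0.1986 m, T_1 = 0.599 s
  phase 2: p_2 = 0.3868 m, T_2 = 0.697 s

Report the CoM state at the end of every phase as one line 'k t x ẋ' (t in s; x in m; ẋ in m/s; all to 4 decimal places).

phase 1: p=0.1986, T=0.599, ωT=1.859476, cosh=3.288062, sinh=3.132308; start (x,ẋ)=(0.128300, 0.312900) → end (x,ẋ)=(0.283172, 0.345264)
phase 2: p=0.3868, T=0.697, ωT=2.163697, cosh=4.409077, sinh=4.294178; start (x,ẋ)=(0.283172, 0.345264) → end (x,ẋ)=(0.407501, 0.140895)

1 0.5990 0.2832 0.3453
2 1.2960 0.4075 0.1409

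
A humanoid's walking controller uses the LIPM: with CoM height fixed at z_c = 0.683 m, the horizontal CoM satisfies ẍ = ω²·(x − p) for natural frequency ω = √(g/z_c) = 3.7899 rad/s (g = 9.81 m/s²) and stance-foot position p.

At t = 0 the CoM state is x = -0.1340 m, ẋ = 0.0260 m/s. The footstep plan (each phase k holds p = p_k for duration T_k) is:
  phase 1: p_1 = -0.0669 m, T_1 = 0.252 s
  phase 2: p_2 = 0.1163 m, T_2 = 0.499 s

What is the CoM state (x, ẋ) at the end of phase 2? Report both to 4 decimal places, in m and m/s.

x = -1.0254, ẋ = -4.2061

phase 1: p=-0.0669, T=0.252, ωT=0.955055, cosh=1.491802, sinh=1.107011; start (x,ẋ)=(-0.134000, 0.026000) → end (x,ẋ)=(-0.159405, -0.242729)
phase 2: p=0.1163, T=0.499, ωT=1.891160, cosh=3.388974, sinh=3.238078; start (x,ẋ)=(-0.159405, -0.242729) → end (x,ẋ)=(-1.025445, -4.206056)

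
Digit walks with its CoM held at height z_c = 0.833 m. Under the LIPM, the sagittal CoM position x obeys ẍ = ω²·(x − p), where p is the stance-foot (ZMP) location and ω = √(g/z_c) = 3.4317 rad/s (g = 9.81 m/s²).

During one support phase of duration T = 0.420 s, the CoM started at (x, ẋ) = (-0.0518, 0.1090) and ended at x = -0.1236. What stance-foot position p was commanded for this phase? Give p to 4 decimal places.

ωT = 3.4317·0.420 = 1.441314; cosh(ωT) = 2.231431, sinh(ωT) = 1.994814
x(T) = p + (x₀−p)·cosh(ωT) + (ẋ₀/ω)·sinh(ωT) ⇒ p·(1 − cosh) = x(T) − x₀·cosh − (ẋ₀/ω)·sinh
numerator   = -0.1236 − (-0.0518)·2.231431 − (0.1090/3.4317)·1.994814 = -0.071373
denominator = 1 − 2.231431 = -1.231431
p = -0.071373 / -1.231431 = 0.0580

p = 0.0580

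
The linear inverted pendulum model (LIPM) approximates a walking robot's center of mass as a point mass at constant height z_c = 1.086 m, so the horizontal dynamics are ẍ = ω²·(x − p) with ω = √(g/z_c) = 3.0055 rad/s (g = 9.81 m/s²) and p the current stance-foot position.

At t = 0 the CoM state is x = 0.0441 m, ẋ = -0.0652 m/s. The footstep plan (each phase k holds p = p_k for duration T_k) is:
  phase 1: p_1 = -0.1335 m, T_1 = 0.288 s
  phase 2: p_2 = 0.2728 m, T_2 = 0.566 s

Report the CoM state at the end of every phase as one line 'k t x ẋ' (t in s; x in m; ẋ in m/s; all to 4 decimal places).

1 0.2880 0.0937 0.4307
2 0.8540 0.1453 -0.2064

phase 1: p=-0.1335, T=0.288, ωT=0.865584, cosh=1.398600, sinh=0.977794; start (x,ẋ)=(0.044100, -0.065200) → end (x,ẋ)=(0.093679, 0.430735)
phase 2: p=0.2728, T=0.566, ωT=1.701113, cosh=2.831262, sinh=2.648781; start (x,ẋ)=(0.093679, 0.430735) → end (x,ẋ)=(0.145275, -0.206439)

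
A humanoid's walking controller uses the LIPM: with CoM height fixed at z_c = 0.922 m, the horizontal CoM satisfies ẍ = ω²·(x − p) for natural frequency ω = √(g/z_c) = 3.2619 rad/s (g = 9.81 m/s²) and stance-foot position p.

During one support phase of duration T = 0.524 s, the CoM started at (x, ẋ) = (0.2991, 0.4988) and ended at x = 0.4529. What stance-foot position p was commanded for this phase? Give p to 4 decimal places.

p = 0.4366

ωT = 3.2619·0.524 = 1.709236; cosh(ωT) = 2.852870, sinh(ωT) = 2.671866
x(T) = p + (x₀−p)·cosh(ωT) + (ẋ₀/ω)·sinh(ωT) ⇒ p·(1 − cosh) = x(T) − x₀·cosh − (ẋ₀/ω)·sinh
numerator   = 0.4529 − (0.2991)·2.852870 − (0.4988/3.2619)·2.671866 = -0.808967
denominator = 1 − 2.852870 = -1.852870
p = -0.808967 / -1.852870 = 0.4366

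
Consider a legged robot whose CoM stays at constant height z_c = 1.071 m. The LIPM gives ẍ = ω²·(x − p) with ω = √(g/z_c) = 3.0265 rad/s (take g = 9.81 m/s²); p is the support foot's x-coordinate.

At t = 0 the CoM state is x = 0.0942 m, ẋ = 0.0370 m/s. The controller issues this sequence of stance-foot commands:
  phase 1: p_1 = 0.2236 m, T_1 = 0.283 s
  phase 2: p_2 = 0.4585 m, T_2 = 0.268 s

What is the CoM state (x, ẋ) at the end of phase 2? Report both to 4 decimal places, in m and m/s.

x = -0.1818, ẋ = -1.5412

phase 1: p=0.2236, T=0.283, ωT=0.856499, cosh=1.389774, sinh=0.965128; start (x,ẋ)=(0.094200, 0.037000) → end (x,ẋ)=(0.055562, -0.326551)
phase 2: p=0.4585, T=0.268, ωT=0.811102, cosh=1.347377, sinh=0.903009; start (x,ẋ)=(0.055562, -0.326551) → end (x,ẋ)=(-0.181841, -1.541199)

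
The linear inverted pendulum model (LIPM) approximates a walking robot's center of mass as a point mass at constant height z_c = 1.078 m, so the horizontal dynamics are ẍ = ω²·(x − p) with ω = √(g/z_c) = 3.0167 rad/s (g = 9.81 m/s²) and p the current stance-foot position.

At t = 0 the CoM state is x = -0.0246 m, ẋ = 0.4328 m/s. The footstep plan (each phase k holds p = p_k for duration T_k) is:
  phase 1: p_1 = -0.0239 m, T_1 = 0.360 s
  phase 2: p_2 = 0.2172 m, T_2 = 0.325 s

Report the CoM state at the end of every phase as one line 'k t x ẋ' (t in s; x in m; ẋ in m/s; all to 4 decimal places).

1 0.3600 0.1632 0.7113
2 0.6850 0.4052 0.8951

phase 1: p=-0.0239, T=0.360, ωT=1.086012, cosh=1.649998, sinh=1.312438; start (x,ẋ)=(-0.024600, 0.432800) → end (x,ẋ)=(0.163238, 0.711348)
phase 2: p=0.2172, T=0.325, ωT=0.980428, cosh=1.520373, sinh=1.145222; start (x,ẋ)=(0.163238, 0.711348) → end (x,ẋ)=(0.405205, 0.895086)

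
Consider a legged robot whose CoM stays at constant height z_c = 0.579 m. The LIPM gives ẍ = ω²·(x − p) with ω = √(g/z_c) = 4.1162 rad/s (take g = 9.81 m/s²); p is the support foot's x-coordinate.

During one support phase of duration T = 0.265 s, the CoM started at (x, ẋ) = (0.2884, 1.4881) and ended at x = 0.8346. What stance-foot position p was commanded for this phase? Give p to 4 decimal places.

ωT = 4.1162·0.265 = 1.090793; cosh(ωT) = 1.656292, sinh(ωT) = 1.320342
x(T) = p + (x₀−p)·cosh(ωT) + (ẋ₀/ω)·sinh(ωT) ⇒ p·(1 − cosh) = x(T) − x₀·cosh − (ẋ₀/ω)·sinh
numerator   = 0.8346 − (0.2884)·1.656292 − (1.4881/4.1162)·1.320342 = -0.120408
denominator = 1 − 1.656292 = -0.656292
p = -0.120408 / -0.656292 = 0.1835

p = 0.1835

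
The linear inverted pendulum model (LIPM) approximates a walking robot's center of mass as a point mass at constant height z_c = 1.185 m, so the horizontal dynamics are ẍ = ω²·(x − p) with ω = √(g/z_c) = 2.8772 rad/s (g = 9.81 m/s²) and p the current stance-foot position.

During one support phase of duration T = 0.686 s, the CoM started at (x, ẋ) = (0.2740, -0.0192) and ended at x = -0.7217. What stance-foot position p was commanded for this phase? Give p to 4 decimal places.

ωT = 2.8772·0.686 = 1.973759; cosh(ωT) = 3.668308, sinh(ωT) = 3.529375
x(T) = p + (x₀−p)·cosh(ωT) + (ẋ₀/ω)·sinh(ωT) ⇒ p·(1 − cosh) = x(T) − x₀·cosh − (ẋ₀/ω)·sinh
numerator   = -0.7217 − (0.2740)·3.668308 − (-0.0192/2.8772)·3.529375 = -1.703264
denominator = 1 − 3.668308 = -2.668308
p = -1.703264 / -2.668308 = 0.6383

p = 0.6383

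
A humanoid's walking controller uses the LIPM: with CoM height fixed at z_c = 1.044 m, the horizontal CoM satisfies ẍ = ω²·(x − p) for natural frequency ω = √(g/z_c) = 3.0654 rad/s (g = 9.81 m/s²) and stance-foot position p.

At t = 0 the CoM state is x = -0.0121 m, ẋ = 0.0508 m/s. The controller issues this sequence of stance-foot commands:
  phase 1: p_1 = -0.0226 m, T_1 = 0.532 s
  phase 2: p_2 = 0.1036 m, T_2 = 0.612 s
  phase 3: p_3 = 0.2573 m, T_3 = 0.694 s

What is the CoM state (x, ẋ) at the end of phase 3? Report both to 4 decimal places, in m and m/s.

phase 1: p=-0.0226, T=0.532, ωT=1.630793, cosh=2.651848, sinh=2.456074; start (x,ẋ)=(-0.012100, 0.050800) → end (x,ẋ)=(0.045947, 0.213767)
phase 2: p=0.1036, T=0.612, ωT=1.876025, cosh=3.340351, sinh=3.187154; start (x,ẋ)=(0.045947, 0.213767) → end (x,ẋ)=(0.133275, 0.150789)
phase 3: p=0.2573, T=0.694, ωT=2.127388, cosh=4.256030, sinh=4.136882; start (x,ẋ)=(0.133275, 0.150789) → end (x,ẋ)=(-0.067060, -0.931027)

x = -0.0671, ẋ = -0.9310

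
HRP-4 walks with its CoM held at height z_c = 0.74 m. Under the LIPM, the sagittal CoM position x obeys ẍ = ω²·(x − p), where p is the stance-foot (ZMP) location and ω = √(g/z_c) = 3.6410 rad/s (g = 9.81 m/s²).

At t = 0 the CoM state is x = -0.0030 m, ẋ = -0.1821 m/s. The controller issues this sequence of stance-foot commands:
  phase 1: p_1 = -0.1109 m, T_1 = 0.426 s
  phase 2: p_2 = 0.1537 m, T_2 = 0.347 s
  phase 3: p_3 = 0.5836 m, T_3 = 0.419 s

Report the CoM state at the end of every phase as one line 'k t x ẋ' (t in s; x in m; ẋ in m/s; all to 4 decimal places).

phase 1: p=-0.1109, T=0.426, ωT=1.551066, cosh=2.464259, sinh=2.252237; start (x,ẋ)=(-0.003000, -0.182100) → end (x,ẋ)=(0.042351, 0.436081)
phase 2: p=0.1537, T=0.347, ωT=1.263427, cosh=1.910104, sinh=1.627420; start (x,ẋ)=(0.042351, 0.436081) → end (x,ẋ)=(0.135927, 0.173167)
phase 3: p=0.5836, T=0.419, ωT=1.525579, cosh=2.407650, sinh=2.190155; start (x,ẋ)=(0.135927, 0.173167) → end (x,ẋ)=(-0.390076, -3.152979)

1 0.4260 0.0424 0.4361
2 0.7730 0.1359 0.1732
3 1.1920 -0.3901 -3.1530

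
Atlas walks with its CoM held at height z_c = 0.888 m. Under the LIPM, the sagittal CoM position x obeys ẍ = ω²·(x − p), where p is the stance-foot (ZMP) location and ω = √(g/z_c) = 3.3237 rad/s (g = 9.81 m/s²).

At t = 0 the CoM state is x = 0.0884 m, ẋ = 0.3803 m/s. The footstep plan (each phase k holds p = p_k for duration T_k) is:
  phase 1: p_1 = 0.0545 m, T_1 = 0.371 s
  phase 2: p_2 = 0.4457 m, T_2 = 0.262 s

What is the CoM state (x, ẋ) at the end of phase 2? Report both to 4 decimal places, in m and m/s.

phase 1: p=0.0545, T=0.371, ωT=1.233093, cosh=1.861608, sinh=1.570218; start (x,ẋ)=(0.088400, 0.380300) → end (x,ẋ)=(0.297274, 0.884892)
phase 2: p=0.4457, T=0.262, ωT=0.870809, cosh=1.403728, sinh=0.985116; start (x,ẋ)=(0.297274, 0.884892) → end (x,ẋ)=(0.499624, 0.756166)

x = 0.4996, ẋ = 0.7562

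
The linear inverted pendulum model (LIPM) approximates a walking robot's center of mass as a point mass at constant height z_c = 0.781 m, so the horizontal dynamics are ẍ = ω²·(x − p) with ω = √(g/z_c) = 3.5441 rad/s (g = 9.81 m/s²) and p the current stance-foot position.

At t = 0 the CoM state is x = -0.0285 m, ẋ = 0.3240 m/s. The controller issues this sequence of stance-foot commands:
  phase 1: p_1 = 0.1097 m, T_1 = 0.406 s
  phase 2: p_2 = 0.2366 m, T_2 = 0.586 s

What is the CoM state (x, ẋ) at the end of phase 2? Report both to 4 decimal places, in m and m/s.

phase 1: p=0.1097, T=0.406, ωT=1.438905, cosh=2.226631, sinh=1.989444; start (x,ẋ)=(-0.028500, 0.324000) → end (x,ẋ)=(-0.016146, -0.252990)
phase 2: p=0.2366, T=0.586, ωT=2.076843, cosh=4.052280, sinh=3.926955; start (x,ẋ)=(-0.016146, -0.252990) → end (x,ẋ)=(-1.067919, -4.542791)

x = -1.0679, ẋ = -4.5428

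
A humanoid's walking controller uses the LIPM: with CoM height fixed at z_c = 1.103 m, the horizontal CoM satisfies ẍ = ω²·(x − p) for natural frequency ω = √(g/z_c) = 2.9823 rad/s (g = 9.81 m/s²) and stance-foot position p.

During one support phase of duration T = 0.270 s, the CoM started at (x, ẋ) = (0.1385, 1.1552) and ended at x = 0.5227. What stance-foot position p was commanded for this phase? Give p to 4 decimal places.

p = 0.0289

ωT = 2.9823·0.270 = 0.805221; cosh(ωT) = 1.342090, sinh(ωT) = 0.895101
x(T) = p + (x₀−p)·cosh(ωT) + (ẋ₀/ω)·sinh(ωT) ⇒ p·(1 − cosh) = x(T) − x₀·cosh − (ẋ₀/ω)·sinh
numerator   = 0.5227 − (0.1385)·1.342090 − (1.1552/2.9823)·0.895101 = -0.009899
denominator = 1 − 1.342090 = -0.342090
p = -0.009899 / -0.342090 = 0.0289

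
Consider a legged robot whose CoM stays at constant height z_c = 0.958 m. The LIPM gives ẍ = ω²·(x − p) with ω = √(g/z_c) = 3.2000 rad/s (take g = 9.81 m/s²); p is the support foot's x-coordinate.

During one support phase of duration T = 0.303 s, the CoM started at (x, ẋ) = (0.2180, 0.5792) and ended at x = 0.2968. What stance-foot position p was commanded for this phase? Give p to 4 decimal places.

p = 0.4651

ωT = 3.2000·0.303 = 0.969600; cosh(ωT) = 1.508062, sinh(ωT) = 1.128827
x(T) = p + (x₀−p)·cosh(ωT) + (ẋ₀/ω)·sinh(ωT) ⇒ p·(1 − cosh) = x(T) − x₀·cosh − (ẋ₀/ω)·sinh
numerator   = 0.2968 − (0.2180)·1.508062 − (0.5792/3.2000)·1.128827 = -0.236275
denominator = 1 − 1.508062 = -0.508062
p = -0.236275 / -0.508062 = 0.4651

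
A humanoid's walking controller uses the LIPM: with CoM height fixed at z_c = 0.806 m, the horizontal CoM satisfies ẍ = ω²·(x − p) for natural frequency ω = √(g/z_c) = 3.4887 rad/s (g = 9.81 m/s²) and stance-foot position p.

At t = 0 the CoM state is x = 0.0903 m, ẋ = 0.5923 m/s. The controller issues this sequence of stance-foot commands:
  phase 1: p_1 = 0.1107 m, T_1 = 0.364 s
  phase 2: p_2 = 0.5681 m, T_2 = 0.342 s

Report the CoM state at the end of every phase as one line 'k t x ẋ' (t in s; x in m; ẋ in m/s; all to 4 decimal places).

1 0.3640 0.3499 1.0209
2 0.7060 0.6134 0.6984

phase 1: p=0.1107, T=0.364, ωT=1.269887, cosh=1.920656, sinh=1.639793; start (x,ẋ)=(0.090300, 0.592300) → end (x,ẋ)=(0.349917, 1.020902)
phase 2: p=0.5681, T=0.342, ωT=1.193135, cosh=1.800336, sinh=1.497067; start (x,ẋ)=(0.349917, 1.020902) → end (x,ẋ)=(0.613386, 0.698437)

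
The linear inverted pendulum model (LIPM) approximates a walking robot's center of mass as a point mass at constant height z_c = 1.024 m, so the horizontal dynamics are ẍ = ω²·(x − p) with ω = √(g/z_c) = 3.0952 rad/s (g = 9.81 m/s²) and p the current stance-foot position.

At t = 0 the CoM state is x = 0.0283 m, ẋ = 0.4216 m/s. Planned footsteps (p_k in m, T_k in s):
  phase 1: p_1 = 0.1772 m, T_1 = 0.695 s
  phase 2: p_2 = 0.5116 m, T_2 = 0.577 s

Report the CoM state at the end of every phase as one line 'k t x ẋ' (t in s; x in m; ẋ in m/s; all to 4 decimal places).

1 0.6950 0.1061 -0.1174
2 1.2720 -0.8419 -3.9985

phase 1: p=0.1772, T=0.695, ωT=2.151164, cosh=4.355603, sinh=4.239254; start (x,ẋ)=(0.028300, 0.421600) → end (x,ẋ)=(0.106083, -0.117445)
phase 2: p=0.5116, T=0.577, ωT=1.785930, cosh=3.066384, sinh=2.898743; start (x,ẋ)=(0.106083, -0.117445) → end (x,ẋ)=(-0.841861, -3.998504)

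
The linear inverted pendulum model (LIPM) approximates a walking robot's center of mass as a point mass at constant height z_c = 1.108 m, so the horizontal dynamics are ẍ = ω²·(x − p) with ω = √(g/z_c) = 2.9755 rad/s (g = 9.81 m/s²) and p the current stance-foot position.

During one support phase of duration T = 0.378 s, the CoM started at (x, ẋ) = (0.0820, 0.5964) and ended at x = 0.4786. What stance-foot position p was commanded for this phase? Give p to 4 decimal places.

ωT = 2.9755·0.378 = 1.124739; cosh(ωT) = 1.702075, sinh(ωT) = 1.377338
x(T) = p + (x₀−p)·cosh(ωT) + (ẋ₀/ω)·sinh(ωT) ⇒ p·(1 − cosh) = x(T) − x₀·cosh − (ẋ₀/ω)·sinh
numerator   = 0.4786 − (0.0820)·1.702075 − (0.5964/2.9755)·1.377338 = 0.062960
denominator = 1 − 1.702075 = -0.702075
p = 0.062960 / -0.702075 = -0.0897

p = -0.0897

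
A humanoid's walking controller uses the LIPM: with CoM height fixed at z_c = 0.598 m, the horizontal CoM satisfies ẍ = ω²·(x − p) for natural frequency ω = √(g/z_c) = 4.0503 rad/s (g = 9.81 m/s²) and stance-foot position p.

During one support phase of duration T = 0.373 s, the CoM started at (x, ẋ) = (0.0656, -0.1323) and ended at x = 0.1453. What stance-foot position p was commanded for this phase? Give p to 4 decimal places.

p = -0.0435

ωT = 4.0503·0.373 = 1.510762; cosh(ωT) = 2.375461, sinh(ωT) = 2.154720
x(T) = p + (x₀−p)·cosh(ωT) + (ẋ₀/ω)·sinh(ωT) ⇒ p·(1 − cosh) = x(T) − x₀·cosh − (ẋ₀/ω)·sinh
numerator   = 0.1453 − (0.0656)·2.375461 − (-0.1323/4.0503)·2.154720 = 0.059852
denominator = 1 − 2.375461 = -1.375461
p = 0.059852 / -1.375461 = -0.0435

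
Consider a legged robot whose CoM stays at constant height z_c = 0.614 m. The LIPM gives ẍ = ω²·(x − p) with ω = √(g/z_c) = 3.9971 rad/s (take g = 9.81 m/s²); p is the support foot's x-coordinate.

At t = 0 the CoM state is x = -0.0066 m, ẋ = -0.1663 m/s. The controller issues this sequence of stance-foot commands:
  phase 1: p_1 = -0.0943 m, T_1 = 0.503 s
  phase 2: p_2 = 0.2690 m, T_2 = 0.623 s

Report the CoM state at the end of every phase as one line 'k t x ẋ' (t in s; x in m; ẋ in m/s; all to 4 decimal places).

phase 1: p=-0.0943, T=0.503, ωT=2.010541, cosh=3.800637, sinh=3.666721; start (x,ẋ)=(-0.006600, -0.166300) → end (x,ẋ)=(0.086461, 0.653307)
phase 2: p=0.2690, T=0.623, ωT=2.490193, cosh=6.073251, sinh=5.990357; start (x,ẋ)=(0.086461, 0.653307) → end (x,ẋ)=(0.139493, -0.403017)

1 0.5030 0.0865 0.6533
2 1.1260 0.1395 -0.4030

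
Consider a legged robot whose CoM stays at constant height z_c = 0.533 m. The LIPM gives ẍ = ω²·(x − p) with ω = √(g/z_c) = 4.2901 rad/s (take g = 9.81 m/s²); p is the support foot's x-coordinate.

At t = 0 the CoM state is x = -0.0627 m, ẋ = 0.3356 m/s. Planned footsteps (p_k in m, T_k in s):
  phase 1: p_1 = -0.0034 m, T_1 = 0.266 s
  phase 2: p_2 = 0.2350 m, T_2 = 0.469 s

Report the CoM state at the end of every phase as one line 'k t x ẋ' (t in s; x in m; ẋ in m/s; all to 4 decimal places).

1 0.2660 0.0043 0.2213
2 0.7350 -0.4538 -2.7930

phase 1: p=-0.0034, T=0.266, ωT=1.141167, cosh=1.724932, sinh=1.405486; start (x,ẋ)=(-0.062700, 0.335600) → end (x,ẋ)=(0.004258, 0.221327)
phase 2: p=0.2350, T=0.469, ωT=2.012057, cosh=3.806199, sinh=3.672486; start (x,ẋ)=(0.004258, 0.221327) → end (x,ẋ)=(-0.453786, -2.793001)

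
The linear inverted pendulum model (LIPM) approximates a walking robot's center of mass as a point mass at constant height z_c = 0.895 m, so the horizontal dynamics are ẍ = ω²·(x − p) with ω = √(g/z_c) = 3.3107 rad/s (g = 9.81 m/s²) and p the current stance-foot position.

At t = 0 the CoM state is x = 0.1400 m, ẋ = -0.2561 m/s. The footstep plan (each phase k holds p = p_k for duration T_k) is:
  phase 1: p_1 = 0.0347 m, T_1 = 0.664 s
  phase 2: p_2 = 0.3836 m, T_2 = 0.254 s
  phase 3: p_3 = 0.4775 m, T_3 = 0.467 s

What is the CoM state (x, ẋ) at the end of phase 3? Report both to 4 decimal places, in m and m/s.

phase 1: p=0.0347, T=0.664, ωT=2.198305, cosh=4.560359, sinh=4.449368; start (x,ẋ)=(0.140000, -0.256100) → end (x,ẋ)=(0.170724, 0.383216)
phase 2: p=0.3836, T=0.254, ωT=0.840918, cosh=1.374904, sinh=0.943590; start (x,ẋ)=(0.170724, 0.383216) → end (x,ẋ)=(0.200137, -0.138127)
phase 3: p=0.4775, T=0.467, ωT=1.546097, cosh=2.453097, sinh=2.240019; start (x,ẋ)=(0.200137, -0.138127) → end (x,ẋ)=(-0.296356, -2.395773)

x = -0.2964, ẋ = -2.3958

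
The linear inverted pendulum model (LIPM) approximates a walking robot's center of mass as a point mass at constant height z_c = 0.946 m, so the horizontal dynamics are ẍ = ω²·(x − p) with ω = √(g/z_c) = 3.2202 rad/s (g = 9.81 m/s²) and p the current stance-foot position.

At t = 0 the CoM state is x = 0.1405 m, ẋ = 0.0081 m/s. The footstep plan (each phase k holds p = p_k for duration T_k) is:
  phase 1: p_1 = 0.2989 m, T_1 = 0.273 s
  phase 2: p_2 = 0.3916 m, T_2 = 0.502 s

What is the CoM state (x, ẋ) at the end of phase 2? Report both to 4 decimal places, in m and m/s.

phase 1: p=0.2989, T=0.273, ωT=0.879115, cosh=1.411958, sinh=0.996808; start (x,ẋ)=(0.140500, 0.008100) → end (x,ẋ)=(0.077753, -0.497015)
phase 2: p=0.3916, T=0.502, ωT=1.616540, cosh=2.617112, sinh=2.418527; start (x,ẋ)=(0.077753, -0.497015) → end (x,ẋ)=(-0.803054, -3.745026)

x = -0.8031, ẋ = -3.7450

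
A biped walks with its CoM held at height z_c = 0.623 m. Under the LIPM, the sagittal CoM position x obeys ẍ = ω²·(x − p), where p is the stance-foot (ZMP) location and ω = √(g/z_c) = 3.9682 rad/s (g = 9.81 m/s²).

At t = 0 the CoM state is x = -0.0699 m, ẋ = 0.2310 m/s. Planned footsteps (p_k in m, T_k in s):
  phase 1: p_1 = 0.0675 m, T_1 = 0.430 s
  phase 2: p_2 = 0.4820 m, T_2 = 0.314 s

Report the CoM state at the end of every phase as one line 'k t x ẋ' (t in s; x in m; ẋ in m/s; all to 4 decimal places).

1 0.4300 -0.1684 -0.7950
2 0.7440 -1.0615 -5.6111

phase 1: p=0.0675, T=0.430, ωT=1.706326, cosh=2.845108, sinh=2.663577; start (x,ẋ)=(-0.069900, 0.231000) → end (x,ẋ)=(-0.168364, -0.795044)
phase 2: p=0.4820, T=0.314, ωT=1.246015, cosh=1.882055, sinh=1.594406; start (x,ẋ)=(-0.168364, -0.795044) → end (x,ẋ)=(-1.061465, -5.611116)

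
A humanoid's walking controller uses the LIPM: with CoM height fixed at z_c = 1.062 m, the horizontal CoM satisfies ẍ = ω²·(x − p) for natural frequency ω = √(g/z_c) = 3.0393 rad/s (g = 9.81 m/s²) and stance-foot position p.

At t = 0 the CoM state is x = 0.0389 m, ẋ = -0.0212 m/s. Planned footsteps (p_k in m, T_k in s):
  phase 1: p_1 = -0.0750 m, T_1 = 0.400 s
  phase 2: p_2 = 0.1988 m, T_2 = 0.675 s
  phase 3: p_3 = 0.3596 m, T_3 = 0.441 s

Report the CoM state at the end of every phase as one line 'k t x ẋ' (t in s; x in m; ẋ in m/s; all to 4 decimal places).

phase 1: p=-0.0750, T=0.400, ωT=1.215720, cosh=1.834609, sinh=1.538113; start (x,ẋ)=(0.038900, -0.021200) → end (x,ẋ)=(0.123233, 0.493564)
phase 2: p=0.1988, T=0.675, ωT=2.051528, cosh=3.954157, sinh=3.825619; start (x,ẋ)=(0.123233, 0.493564) → end (x,ẋ)=(0.521255, 1.073000)
phase 3: p=0.3596, T=0.441, ωT=1.340331, cosh=2.041034, sinh=1.779275; start (x,ẋ)=(0.521255, 1.073000) → end (x,ẋ)=(1.317702, 3.064219)

1 0.4000 0.1232 0.4936
2 1.0750 0.5213 1.0730
3 1.5160 1.3177 3.0642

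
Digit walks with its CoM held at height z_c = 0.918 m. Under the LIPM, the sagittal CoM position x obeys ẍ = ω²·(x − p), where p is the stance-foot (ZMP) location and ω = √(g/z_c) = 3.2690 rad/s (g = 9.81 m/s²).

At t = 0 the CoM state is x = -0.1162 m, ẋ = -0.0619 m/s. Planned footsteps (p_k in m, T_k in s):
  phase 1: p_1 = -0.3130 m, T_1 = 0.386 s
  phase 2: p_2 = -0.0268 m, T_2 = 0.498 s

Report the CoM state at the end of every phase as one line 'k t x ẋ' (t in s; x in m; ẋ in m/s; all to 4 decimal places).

1 0.3860 0.0316 0.9270
2 0.8840 0.8221 2.9195

phase 1: p=-0.3130, T=0.386, ωT=1.261834, cosh=1.907514, sinh=1.624379; start (x,ẋ)=(-0.116200, -0.061900) → end (x,ẋ)=(0.031640, 0.926952)
phase 2: p=-0.0268, T=0.498, ωT=1.627962, cosh=2.644906, sinh=2.448577; start (x,ẋ)=(0.031640, 0.926952) → end (x,ẋ)=(0.822083, 2.919481)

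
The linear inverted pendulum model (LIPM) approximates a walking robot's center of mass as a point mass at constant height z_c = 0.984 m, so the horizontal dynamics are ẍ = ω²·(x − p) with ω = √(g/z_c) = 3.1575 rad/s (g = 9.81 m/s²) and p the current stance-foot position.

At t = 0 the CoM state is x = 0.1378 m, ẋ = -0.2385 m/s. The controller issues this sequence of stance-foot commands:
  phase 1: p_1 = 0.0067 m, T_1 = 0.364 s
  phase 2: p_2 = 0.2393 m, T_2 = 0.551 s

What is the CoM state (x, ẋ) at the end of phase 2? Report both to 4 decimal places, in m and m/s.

x = 0.0616, ẋ = -0.4683

phase 1: p=0.0067, T=0.364, ωT=1.149330, cosh=1.736463, sinh=1.419614; start (x,ẋ)=(0.137800, -0.238500) → end (x,ẋ)=(0.127121, 0.173500)
phase 2: p=0.2393, T=0.551, ωT=1.739783, cosh=2.935831, sinh=2.760273; start (x,ẋ)=(0.127121, 0.173500) → end (x,ẋ)=(0.061633, -0.468339)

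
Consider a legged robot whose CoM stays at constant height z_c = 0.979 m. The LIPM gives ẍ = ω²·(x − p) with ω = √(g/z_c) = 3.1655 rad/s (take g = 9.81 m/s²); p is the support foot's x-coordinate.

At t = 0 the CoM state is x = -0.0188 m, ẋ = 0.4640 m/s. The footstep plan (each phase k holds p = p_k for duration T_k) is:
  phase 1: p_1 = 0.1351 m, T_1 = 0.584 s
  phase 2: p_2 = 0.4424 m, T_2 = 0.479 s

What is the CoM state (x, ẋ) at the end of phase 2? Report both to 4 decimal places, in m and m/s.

phase 1: p=0.1351, T=0.584, ωT=1.848652, cosh=3.254351, sinh=3.096901; start (x,ẋ)=(-0.018800, 0.464000) → end (x,ẋ)=(0.088200, 0.001300)
phase 2: p=0.4424, T=0.479, ωT=1.516274, cosh=2.387376, sinh=2.167847; start (x,ẋ)=(0.088200, 0.001300) → end (x,ẋ)=(-0.402318, -2.427529)

x = -0.4023, ẋ = -2.4275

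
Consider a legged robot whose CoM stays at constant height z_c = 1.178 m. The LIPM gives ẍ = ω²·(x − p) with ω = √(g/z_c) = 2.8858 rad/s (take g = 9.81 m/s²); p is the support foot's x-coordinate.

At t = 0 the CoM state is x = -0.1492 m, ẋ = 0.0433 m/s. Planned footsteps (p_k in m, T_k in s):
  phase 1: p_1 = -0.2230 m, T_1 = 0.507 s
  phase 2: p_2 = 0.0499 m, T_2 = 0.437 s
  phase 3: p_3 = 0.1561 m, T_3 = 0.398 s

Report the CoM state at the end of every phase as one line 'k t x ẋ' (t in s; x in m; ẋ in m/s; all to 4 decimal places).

phase 1: p=-0.2230, T=0.507, ωT=1.463101, cosh=2.275424, sinh=2.043907; start (x,ẋ)=(-0.149200, 0.043300) → end (x,ẋ)=(-0.024406, 0.533821)
phase 2: p=0.0499, T=0.437, ωT=1.261095, cosh=1.906313, sinh=1.622969; start (x,ẋ)=(-0.024406, 0.533821) → end (x,ẋ)=(0.208470, 0.669613)
phase 3: p=0.1561, T=0.398, ωT=1.148548, cosh=1.735354, sinh=1.418258; start (x,ẋ)=(0.208470, 0.669613) → end (x,ẋ)=(0.576069, 1.376356)

1 0.5070 -0.0244 0.5338
2 0.9440 0.2085 0.6696
3 1.3420 0.5761 1.3764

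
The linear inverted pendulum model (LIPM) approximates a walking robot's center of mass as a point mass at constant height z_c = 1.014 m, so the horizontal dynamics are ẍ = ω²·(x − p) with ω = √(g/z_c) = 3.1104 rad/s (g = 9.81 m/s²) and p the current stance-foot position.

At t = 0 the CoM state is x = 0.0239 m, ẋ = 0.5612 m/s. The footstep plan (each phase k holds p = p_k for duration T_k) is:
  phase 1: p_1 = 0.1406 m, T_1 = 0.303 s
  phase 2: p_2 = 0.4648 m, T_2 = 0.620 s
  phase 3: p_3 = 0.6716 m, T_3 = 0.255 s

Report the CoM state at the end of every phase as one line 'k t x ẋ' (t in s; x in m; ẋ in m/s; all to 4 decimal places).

1 0.3030 0.1645 0.4344
2 0.9230 -0.1198 -1.6193
3 1.1780 -0.8396 -4.3194

phase 1: p=0.1406, T=0.303, ωT=0.942451, cosh=1.477968, sinh=1.088296; start (x,ẋ)=(0.023900, 0.561200) → end (x,ẋ)=(0.164479, 0.434402)
phase 2: p=0.4648, T=0.620, ωT=1.928448, cosh=3.512100, sinh=3.366726; start (x,ẋ)=(0.164479, 0.434402) → end (x,ẋ)=(-0.119756, -1.619257)
phase 3: p=0.6716, T=0.255, ωT=0.793152, cosh=1.331385, sinh=0.878968; start (x,ẋ)=(-0.119756, -1.619257) → end (x,ẋ)=(-0.839585, -4.319376)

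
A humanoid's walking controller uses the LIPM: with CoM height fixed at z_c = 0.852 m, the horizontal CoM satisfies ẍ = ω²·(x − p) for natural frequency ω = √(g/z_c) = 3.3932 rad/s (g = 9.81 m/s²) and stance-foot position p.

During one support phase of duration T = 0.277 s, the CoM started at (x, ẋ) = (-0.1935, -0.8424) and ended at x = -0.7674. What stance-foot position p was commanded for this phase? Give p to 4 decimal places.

ωT = 3.3932·0.277 = 0.939916; cosh(ωT) = 1.475214, sinh(ωT) = 1.084553
x(T) = p + (x₀−p)·cosh(ωT) + (ẋ₀/ω)·sinh(ωT) ⇒ p·(1 − cosh) = x(T) − x₀·cosh − (ẋ₀/ω)·sinh
numerator   = -0.7674 − (-0.1935)·1.475214 − (-0.8424/3.3932)·1.084553 = -0.212694
denominator = 1 − 1.475214 = -0.475214
p = -0.212694 / -0.475214 = 0.4476

p = 0.4476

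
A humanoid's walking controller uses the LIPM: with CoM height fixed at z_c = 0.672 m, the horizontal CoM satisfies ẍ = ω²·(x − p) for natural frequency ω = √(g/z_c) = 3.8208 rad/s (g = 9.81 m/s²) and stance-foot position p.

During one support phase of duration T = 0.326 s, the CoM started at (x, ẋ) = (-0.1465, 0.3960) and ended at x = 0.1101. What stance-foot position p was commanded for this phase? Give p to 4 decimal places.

ωT = 3.8208·0.326 = 1.245581; cosh(ωT) = 1.881363, sinh(ωT) = 1.593589
x(T) = p + (x₀−p)·cosh(ωT) + (ẋ₀/ω)·sinh(ωT) ⇒ p·(1 − cosh) = x(T) − x₀·cosh − (ẋ₀/ω)·sinh
numerator   = 0.1101 − (-0.1465)·1.881363 − (0.3960/3.8208)·1.593589 = 0.220555
denominator = 1 − 1.881363 = -0.881363
p = 0.220555 / -0.881363 = -0.2502

p = -0.2502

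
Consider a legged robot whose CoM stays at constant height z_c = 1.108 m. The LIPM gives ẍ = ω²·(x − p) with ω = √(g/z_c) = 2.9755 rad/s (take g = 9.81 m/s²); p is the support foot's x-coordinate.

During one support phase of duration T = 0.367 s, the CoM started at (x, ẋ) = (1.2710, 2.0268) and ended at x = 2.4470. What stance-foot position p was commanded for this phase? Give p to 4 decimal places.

ωT = 2.9755·0.367 = 1.092008; cosh(ωT) = 1.657898, sinh(ωT) = 1.322356
x(T) = p + (x₀−p)·cosh(ωT) + (ẋ₀/ω)·sinh(ωT) ⇒ p·(1 − cosh) = x(T) − x₀·cosh − (ẋ₀/ω)·sinh
numerator   = 2.4470 − (1.2710)·1.657898 − (2.0268/2.9755)·1.322356 = -0.560928
denominator = 1 − 1.657898 = -0.657898
p = -0.560928 / -0.657898 = 0.8526

p = 0.8526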